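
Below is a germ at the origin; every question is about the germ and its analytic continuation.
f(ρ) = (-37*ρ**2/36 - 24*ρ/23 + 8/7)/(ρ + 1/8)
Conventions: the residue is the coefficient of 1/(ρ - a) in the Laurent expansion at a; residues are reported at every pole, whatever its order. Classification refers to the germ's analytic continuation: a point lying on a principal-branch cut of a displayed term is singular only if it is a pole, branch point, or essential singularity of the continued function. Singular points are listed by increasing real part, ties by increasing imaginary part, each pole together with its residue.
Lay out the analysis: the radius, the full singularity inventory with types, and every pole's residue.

Denominator factor (ρ + 1/8): pole of order 1 at -1/8, modulus 1/8.
The radius of convergence is the smallest modulus among the singular points: 1/8.
At the order-1 pole -1/8 set g(ρ) = (ρ - (-1/8))*f(ρ) = -37*ρ**2/36 - 24*ρ/23 + 8/7.
Simple pole: residue = g(a) at a = -1/8, which is 466363/370944.

Radius of convergence at 0: 1/8.
At -1/8: a pole of order 1; residue 466363/370944.


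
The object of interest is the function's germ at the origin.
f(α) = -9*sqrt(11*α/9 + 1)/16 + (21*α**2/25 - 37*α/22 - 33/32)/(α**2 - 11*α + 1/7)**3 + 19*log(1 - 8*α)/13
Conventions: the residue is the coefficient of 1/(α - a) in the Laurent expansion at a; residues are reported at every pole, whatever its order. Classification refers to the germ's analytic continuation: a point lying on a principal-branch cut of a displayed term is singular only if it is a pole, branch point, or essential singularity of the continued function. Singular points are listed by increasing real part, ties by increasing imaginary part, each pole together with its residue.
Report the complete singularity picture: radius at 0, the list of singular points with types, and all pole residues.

Denominator factor (α**2 - 11*α + 1/7)^3: discriminant 843/7, real irrational roots 11/2 + (1/14)*sqrt(5901) and 11/2 - (1/14)*sqrt(5901); poles of order 3, moduli 11/2 + (1/14)*sqrt(5901) and 11/2 - (1/14)*sqrt(5901).
Branch term (-9/16)*sqrt(1 - α/(-9/11)): its argument vanishes at α = -9/11, a square-root branch point, modulus 9/11.
Branch term (19/13)*log(1 - α/(1/8)): its argument vanishes at α = 1/8, a logarithmic branch point, modulus 1/8.
The radius of convergence is the smallest modulus among the singular points: 11/2 - (1/14)*sqrt(5901).
The branch terms are analytic at 11/2 - (1/14)*sqrt(5901) and contribute nothing to the residue; only the rational part matters.
The factor α**2 - 11*α + 1/7 splits as (α - a)(α - a') with a = 11/2 - (1/14)*sqrt(5901), a' = 11/2 + (1/14)*sqrt(5901). At the order-3 pole a set g(α) = (α - a)^3*(rational part) = [21*α**2/25 - 37*α/22 - 33/32] / (α - a')^3.
Order-3 pole: residue = g''(a)/2; g''(11/2 - (1/14)*sqrt(5901)) = -(262591/39938473800)*sqrt(5901), so the residue is -(262591/79876947600)*sqrt(5901).
The branch terms are analytic at 11/2 + (1/14)*sqrt(5901) and contribute nothing to the residue; only the rational part matters.
The factor α**2 - 11*α + 1/7 splits as (α - a)(α - a') with a = 11/2 + (1/14)*sqrt(5901), a' = 11/2 - (1/14)*sqrt(5901). At the order-3 pole a set g(α) = (α - a)^3*(rational part) = [21*α**2/25 - 37*α/22 - 33/32] / (α - a')^3.
Order-3 pole: residue = g''(a)/2; g''(11/2 + (1/14)*sqrt(5901)) = (262591/39938473800)*sqrt(5901), so the residue is (262591/79876947600)*sqrt(5901).
List the singular points by increasing real part (a conjugate pair: the negative imaginary part first).

Radius of convergence at 0: 11/2 - (1/14)*sqrt(5901).
At -9/11: an algebraic (square-root) branch point.
At 11/2 - (1/14)*sqrt(5901): a pole of order 3; residue -(262591/79876947600)*sqrt(5901).
At 1/8: a logarithmic branch point.
At 11/2 + (1/14)*sqrt(5901): a pole of order 3; residue (262591/79876947600)*sqrt(5901).


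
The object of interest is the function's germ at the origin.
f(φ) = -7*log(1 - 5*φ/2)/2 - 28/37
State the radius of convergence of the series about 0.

Branch term (-7/2)*log(1 - φ/(2/5)): its argument vanishes at φ = 2/5, a logarithmic branch point, modulus 2/5.
The radius of convergence is the smallest modulus among the singular points: 2/5.

The radius of convergence is 2/5.


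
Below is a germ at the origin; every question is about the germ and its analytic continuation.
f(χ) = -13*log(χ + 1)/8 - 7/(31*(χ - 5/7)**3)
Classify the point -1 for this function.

The term (-13/8)*log(1 - χ/(-1)) has argument 1 - -1/(-1) = 0 at -1: a logarithmic (infinitely-sheeted) branch point; the remaining terms are analytic or single-valued there.

The point is a logarithmic branch point.


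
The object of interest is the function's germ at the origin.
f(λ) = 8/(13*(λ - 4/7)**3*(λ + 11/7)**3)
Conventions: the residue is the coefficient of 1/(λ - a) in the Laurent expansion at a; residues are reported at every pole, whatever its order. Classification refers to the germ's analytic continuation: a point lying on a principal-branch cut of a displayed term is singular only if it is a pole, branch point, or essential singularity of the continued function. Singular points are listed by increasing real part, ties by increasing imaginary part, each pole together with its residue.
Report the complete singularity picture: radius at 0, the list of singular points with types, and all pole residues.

Radius of convergence at 0: 4/7.
At -11/7: a pole of order 3; residue -268912/3290625.
At 4/7: a pole of order 3; residue 268912/3290625.

Denominator factor (λ + 11/7)^3: pole of order 3 at -11/7, modulus 11/7.
Denominator factor (λ - 4/7)^3: pole of order 3 at 4/7, modulus 4/7.
The radius of convergence is the smallest modulus among the singular points: 4/7.
At the order-3 pole -11/7 set g(λ) = (λ - (-11/7))^3*f(λ) = 8/(13*(λ - 4/7)**3).
Order-3 pole: residue = g''(a)/2; g''(-11/7) = -537824/3290625, so the residue is -268912/3290625.
At the order-3 pole 4/7 set g(λ) = (λ - (4/7))^3*f(λ) = 8/(13*(λ + 11/7)**3).
Order-3 pole: residue = g''(a)/2; g''(4/7) = 537824/3290625, so the residue is 268912/3290625.
List the singular points by increasing real part (a conjugate pair: the negative imaginary part first).


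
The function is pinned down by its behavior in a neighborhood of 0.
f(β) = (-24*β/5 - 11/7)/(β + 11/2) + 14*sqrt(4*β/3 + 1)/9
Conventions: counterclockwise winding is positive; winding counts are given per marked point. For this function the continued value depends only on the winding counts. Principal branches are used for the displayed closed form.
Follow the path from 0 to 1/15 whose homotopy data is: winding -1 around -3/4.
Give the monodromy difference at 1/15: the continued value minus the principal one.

The rational part is single-valued and drops out of the difference; each branch term changes only by its own monodromy.
(14/9)*sqrt(1 - β/(-3/4)): winding -1 is odd, the square root flips sign, contributing -2*(14/9)*sqrt(1 - (1/15)/(-3/4)) = -2*(14/9)*sqrt(49/45) = -(196/135)*sqrt(5).
Summing the contributions at β = 1/15 gives -(196/135)*sqrt(5).

Continued minus principal equals -(196/135)*sqrt(5).


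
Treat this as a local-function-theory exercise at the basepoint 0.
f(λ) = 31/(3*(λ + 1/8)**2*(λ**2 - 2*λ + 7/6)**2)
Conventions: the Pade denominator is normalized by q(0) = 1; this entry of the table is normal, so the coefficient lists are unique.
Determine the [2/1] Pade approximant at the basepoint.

Taylor coefficients needed (expand at 0): a_0 = 23808/49, a_1 = -2095104/343, a_2 = 168274944/2401, a_3 = -12183982080/16807.
Write the denominator as Q(λ) = 1 + q1*λ. Requiring Q*f - P = O(λ^4) with deg P <= 2 kills the coefficients of λ^3..λ^3 in Q*f:
  λ^3: a_3 + q1*a_2 = 0, i.e. -12183982080/16807 + (168274944/2401)*q1 = 0.
Solving this linear system: q1 = 127940/12369.
The numerator is Q*f truncated at degree 2: P0 = a_0 = 23808/49; P1 = a_1 + q1*a_0 = -7054336/6517; P2 = a_2 + q1*a_1 = 314991616/45619.

The Pade approximant has numerator coefficients [23808/49, -7054336/6517, 314991616/45619]; denominator coefficients [1, 127940/12369].


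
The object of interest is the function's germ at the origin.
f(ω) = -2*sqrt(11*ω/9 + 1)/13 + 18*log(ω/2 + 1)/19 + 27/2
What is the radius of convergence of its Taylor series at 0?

The radius of convergence is 9/11.

Branch term (-2/13)*sqrt(1 - ω/(-9/11)): its argument vanishes at ω = -9/11, a square-root branch point, modulus 9/11.
Branch term (18/19)*log(1 - ω/(-2)): its argument vanishes at ω = -2, a logarithmic branch point, modulus 2.
The radius of convergence is the smallest modulus among the singular points: 9/11.


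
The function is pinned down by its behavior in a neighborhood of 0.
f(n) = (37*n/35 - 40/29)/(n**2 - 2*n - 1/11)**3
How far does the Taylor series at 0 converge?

Denominator factor (n**2 - 2*n - 1/11)^3: discriminant 48/11, real irrational roots 1 + (2/11)*sqrt(33) and 1 - (2/11)*sqrt(33); poles of order 3, moduli 1 + (2/11)*sqrt(33) and -1 + (2/11)*sqrt(33).
The radius of convergence is the smallest modulus among the singular points: -1 + (2/11)*sqrt(33).

The radius of convergence is -1 + (2/11)*sqrt(33).


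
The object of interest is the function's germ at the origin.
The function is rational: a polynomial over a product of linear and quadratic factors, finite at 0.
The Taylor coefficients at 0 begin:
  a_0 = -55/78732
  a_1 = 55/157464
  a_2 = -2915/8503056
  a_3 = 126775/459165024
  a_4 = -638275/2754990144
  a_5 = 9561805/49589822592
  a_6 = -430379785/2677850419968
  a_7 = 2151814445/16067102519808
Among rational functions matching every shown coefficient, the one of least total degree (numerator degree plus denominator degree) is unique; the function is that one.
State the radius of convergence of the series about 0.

No rational of total degree below 4 reproduces all 8 coefficients; solving the [0/4] Pade equations on them gives f(δ) = 11/(18*(δ - 9)**3*(δ + 6/5)), whose expansion matches every shown term.
Denominator factor (δ + 6/5): pole of order 1 at -6/5, modulus 6/5.
Denominator factor (δ - 9)^3: pole of order 3 at 9, modulus 9.
The radius of convergence is the smallest modulus among the singular points: 6/5.

The radius of convergence is 6/5.


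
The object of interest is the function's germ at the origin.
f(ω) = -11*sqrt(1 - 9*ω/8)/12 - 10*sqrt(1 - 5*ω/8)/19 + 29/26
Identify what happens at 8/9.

The point is an algebraic (square-root) branch point.

The term (-11/12)*sqrt(1 - ω/(8/9)) has argument 1 - 8/9/(8/9) = 0 at 8/9: a square-root (algebraic, two-sheeted) branch point; the remaining terms are analytic or single-valued there.


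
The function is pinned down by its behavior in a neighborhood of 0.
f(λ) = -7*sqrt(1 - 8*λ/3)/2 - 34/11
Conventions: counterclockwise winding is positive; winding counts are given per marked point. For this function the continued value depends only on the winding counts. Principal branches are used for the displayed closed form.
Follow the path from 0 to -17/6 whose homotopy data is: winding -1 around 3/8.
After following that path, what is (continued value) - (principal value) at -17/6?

The rational part is single-valued and drops out of the difference; each branch term changes only by its own monodromy.
(-7/2)*sqrt(1 - λ/(3/8)): winding -1 is odd, the square root flips sign, contributing -2*(-7/2)*sqrt(1 - (-17/6)/(3/8)) = -2*(-7/2)*sqrt(77/9) = (7/3)*sqrt(77).
Summing the contributions at λ = -17/6 gives (7/3)*sqrt(77).

Continued minus principal equals (7/3)*sqrt(77).


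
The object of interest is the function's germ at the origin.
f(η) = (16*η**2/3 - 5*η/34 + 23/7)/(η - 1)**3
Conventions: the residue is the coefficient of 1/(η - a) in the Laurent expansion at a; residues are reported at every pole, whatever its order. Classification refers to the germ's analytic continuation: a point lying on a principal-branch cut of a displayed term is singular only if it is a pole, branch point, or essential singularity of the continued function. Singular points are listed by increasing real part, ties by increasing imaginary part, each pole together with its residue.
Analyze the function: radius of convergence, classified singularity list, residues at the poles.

Radius of convergence at 0: 1.
At 1: a pole of order 3; residue 16/3.

Denominator factor (η - 1)^3: pole of order 3 at 1, modulus 1.
The radius of convergence is the smallest modulus among the singular points: 1.
At the order-3 pole 1 set g(η) = (η - (1))^3*f(η) = 16*η**2/3 - 5*η/34 + 23/7.
Order-3 pole: residue = g''(a)/2; g''(1) = 32/3, so the residue is 16/3.


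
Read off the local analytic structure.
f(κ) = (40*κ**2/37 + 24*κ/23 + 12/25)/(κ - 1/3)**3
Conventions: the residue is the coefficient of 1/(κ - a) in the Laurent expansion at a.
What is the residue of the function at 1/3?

The residue is 40/37.

At the order-3 pole 1/3 set g(κ) = (κ - (1/3))^3*f(κ) = 40*κ**2/37 + 24*κ/23 + 12/25.
Order-3 pole: residue = g''(a)/2; g''(1/3) = 80/37, so the residue is 40/37.


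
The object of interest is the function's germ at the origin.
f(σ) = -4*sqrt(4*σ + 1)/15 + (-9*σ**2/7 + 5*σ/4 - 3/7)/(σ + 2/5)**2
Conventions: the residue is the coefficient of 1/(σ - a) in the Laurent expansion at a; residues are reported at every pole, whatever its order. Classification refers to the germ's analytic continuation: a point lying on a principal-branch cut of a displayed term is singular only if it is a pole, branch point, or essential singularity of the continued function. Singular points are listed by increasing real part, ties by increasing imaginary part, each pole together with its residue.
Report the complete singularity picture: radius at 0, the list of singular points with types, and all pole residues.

Radius of convergence at 0: 1/4.
At -2/5: a pole of order 2; residue 319/140.
At -1/4: an algebraic (square-root) branch point.

Denominator factor (σ + 2/5)^2: pole of order 2 at -2/5, modulus 2/5.
Branch term (-4/15)*sqrt(1 - σ/(-1/4)): its argument vanishes at σ = -1/4, a square-root branch point, modulus 1/4.
The radius of convergence is the smallest modulus among the singular points: 1/4.
The branch term is analytic at -2/5 and contributes nothing to the residue; only the rational part matters.
At the order-2 pole -2/5 set g(σ) = (σ - (-2/5))^2*(rational part) = -9*σ**2/7 + 5*σ/4 - 3/7.
Order-2 pole: residue = g'(a); g'(-2/5) = 319/140, so the residue is 319/140.
List the singular points by increasing real part (a conjugate pair: the negative imaginary part first).


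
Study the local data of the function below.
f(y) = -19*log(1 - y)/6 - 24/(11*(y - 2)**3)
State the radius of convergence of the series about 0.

Denominator factor (y - 2)^3: pole of order 3 at 2, modulus 2.
Branch term (-19/6)*log(1 - y/(1)): its argument vanishes at y = 1, a logarithmic branch point, modulus 1.
The radius of convergence is the smallest modulus among the singular points: 1.

The radius of convergence is 1.


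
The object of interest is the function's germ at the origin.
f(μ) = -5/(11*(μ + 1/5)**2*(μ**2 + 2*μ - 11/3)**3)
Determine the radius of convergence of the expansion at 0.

The radius of convergence is 1/5.

Denominator factor (μ**2 + 2*μ - 11/3)^3: discriminant 56/3, real irrational roots -1 + (1/3)*sqrt(42) and -1 - (1/3)*sqrt(42); poles of order 3, moduli -1 + (1/3)*sqrt(42) and 1 + (1/3)*sqrt(42).
Denominator factor (μ + 1/5)^2: pole of order 2 at -1/5, modulus 1/5.
The radius of convergence is the smallest modulus among the singular points: 1/5.


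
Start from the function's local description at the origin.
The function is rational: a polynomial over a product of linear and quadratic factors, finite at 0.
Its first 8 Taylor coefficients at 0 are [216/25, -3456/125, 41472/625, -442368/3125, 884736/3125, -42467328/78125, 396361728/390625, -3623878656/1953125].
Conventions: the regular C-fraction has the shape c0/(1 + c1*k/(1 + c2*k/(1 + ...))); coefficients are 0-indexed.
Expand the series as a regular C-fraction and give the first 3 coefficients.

Taylor coefficients (read off): a_0 = 216/25, a_1 = -3456/125, a_2 = 41472/625.
c0 = a_0 = 216/25. Peel one level at a time: if S = 1 + c*k/S' with S'(0) = 1, then c is the k-coefficient of S and S' = c*k/(S - 1).
S_1 = c0/f = 1 + (16/5)*k + (64/25)*k^2 + ...; c1 = 16/5.
S_2 = c1*k/(S_1 - 1) = 1 + (-4/5)*k + ...; c2 = -4/5.

The regular C-fraction coefficients are [216/25, 16/5, -4/5].


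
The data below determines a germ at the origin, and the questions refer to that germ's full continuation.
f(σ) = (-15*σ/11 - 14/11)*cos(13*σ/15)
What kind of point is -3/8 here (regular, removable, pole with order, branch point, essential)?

The point is a regular point.

There is no denominator, hence no pole anywhere.
The factor cos(13*σ/15) is entire.
So the germ continues analytically to -3/8.


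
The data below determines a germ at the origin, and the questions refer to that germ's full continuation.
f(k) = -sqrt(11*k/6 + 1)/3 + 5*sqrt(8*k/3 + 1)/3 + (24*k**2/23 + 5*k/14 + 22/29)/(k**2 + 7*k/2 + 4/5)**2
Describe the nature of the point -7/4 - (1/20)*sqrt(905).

The point is a pole of order 2.

The denominator factor k**2 + 7*k/2 + 4/5 vanishes at -7/4 - (1/20)*sqrt(905) and appears to the power 2; the numerator there equals 151813/26680 + (1061/6440)*sqrt(905), nonzero, and no other factor vanishes.
The branch terms are analytic at this point.
Hence a pole whose order is the multiplicity, 2.


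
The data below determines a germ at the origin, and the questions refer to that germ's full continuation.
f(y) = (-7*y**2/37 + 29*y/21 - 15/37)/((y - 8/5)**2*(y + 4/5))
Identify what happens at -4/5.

The denominator factor y + 4/5 vanishes at -4/5 and appears to the power 1; the numerator there equals -31687/19425, nonzero, and no other factor vanishes.
Hence a pole whose order is the multiplicity, 1.

The point is a pole of order 1.


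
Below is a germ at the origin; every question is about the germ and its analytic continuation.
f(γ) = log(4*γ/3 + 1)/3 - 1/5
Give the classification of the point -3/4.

The point is a logarithmic branch point.

The term (1/3)*log(1 - γ/(-3/4)) has argument 1 - -3/4/(-3/4) = 0 at -3/4: a logarithmic (infinitely-sheeted) branch point; the remaining terms are analytic or single-valued there.


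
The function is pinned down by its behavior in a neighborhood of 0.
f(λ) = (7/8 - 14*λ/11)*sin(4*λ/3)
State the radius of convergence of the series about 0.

The radius of convergence is infinite.

The factor sin(4*λ/3) is entire and contributes no finite singular point.
The polynomial part has no poles.
No finite singular points: the Taylor series at 0 converges everywhere.


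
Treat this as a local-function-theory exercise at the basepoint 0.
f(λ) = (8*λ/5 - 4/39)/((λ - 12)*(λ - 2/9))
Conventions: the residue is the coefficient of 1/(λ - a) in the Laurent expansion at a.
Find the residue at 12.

The residue is 5586/3445.

At the order-1 pole 12 set g(λ) = (λ - (12))*f(λ) = (8*λ/5 - 4/39)/(λ - 2/9).
Simple pole: residue = g(a) at a = 12, which is 5586/3445.


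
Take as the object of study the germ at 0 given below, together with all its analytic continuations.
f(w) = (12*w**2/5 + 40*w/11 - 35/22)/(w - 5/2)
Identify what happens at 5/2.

The denominator factor w - 5/2 vanishes at 5/2 and appears to the power 1; the numerator there equals 45/2, nonzero, and no other factor vanishes.
Hence a pole whose order is the multiplicity, 1.

The point is a pole of order 1.


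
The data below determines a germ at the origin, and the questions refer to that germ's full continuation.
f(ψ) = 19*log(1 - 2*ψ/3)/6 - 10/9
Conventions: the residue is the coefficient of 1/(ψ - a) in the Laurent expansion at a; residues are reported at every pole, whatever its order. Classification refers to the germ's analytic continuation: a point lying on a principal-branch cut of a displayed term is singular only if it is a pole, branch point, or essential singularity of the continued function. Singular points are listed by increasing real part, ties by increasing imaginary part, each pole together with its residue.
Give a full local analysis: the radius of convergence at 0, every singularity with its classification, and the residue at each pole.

Branch term (19/6)*log(1 - ψ/(3/2)): its argument vanishes at ψ = 3/2, a logarithmic branch point, modulus 3/2.
The radius of convergence is the smallest modulus among the singular points: 3/2.

Radius of convergence at 0: 3/2.
At 3/2: a logarithmic branch point.


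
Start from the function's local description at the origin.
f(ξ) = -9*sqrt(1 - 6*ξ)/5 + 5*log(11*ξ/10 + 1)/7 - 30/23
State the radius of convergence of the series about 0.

The radius of convergence is 1/6.

Branch term (-9/5)*sqrt(1 - ξ/(1/6)): its argument vanishes at ξ = 1/6, a square-root branch point, modulus 1/6.
Branch term (5/7)*log(1 - ξ/(-10/11)): its argument vanishes at ξ = -10/11, a logarithmic branch point, modulus 10/11.
The radius of convergence is the smallest modulus among the singular points: 1/6.


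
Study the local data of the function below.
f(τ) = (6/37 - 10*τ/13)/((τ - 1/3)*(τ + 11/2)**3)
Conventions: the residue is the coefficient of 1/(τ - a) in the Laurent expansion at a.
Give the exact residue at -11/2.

At the order-3 pole -11/2 set g(τ) = (τ - (-11/2))^3*f(τ) = (6/37 - 10*τ/13)/(τ - 1/3).
Order-3 pole: residue = g''(a)/2; g''(-11/2) = 19584/20622875, so the residue is 9792/20622875.

The residue is 9792/20622875.


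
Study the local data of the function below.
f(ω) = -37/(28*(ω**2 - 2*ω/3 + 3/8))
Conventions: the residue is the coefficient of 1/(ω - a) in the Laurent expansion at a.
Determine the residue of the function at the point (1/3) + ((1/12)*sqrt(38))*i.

The residue is ((111/532)*sqrt(38))*i.

The factor ω**2 - 2*ω/3 + 3/8 splits as (ω - a)(ω - a') with a = (1/3) + ((1/12)*sqrt(38))*i, a' = (1/3) - ((1/12)*sqrt(38))*i. At the order-1 pole a set g(ω) = (ω - a)*f(ω) = [-37/28] / (ω - a').
Simple pole: residue = g(a) at a = (1/3) + ((1/12)*sqrt(38))*i, which is ((111/532)*sqrt(38))*i.


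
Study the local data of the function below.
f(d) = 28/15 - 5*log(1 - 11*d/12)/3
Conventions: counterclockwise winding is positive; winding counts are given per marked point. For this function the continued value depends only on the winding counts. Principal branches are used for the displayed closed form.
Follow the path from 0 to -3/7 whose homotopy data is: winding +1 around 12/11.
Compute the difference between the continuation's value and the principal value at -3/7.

Continued minus principal equals -(10/3)*pi*i.

The rational part is single-valued and drops out of the difference; each branch term changes only by its own monodromy.
(-5/3)*log(1 - d/(12/11)): each positive loop around 12/11 adds 2*pi*i to the log, so winding +1 contributes (-5/3)*(1)*2*pi*i = -(10/3)*pi*i.
Summing the contributions at d = -3/7 gives -(10/3)*pi*i.


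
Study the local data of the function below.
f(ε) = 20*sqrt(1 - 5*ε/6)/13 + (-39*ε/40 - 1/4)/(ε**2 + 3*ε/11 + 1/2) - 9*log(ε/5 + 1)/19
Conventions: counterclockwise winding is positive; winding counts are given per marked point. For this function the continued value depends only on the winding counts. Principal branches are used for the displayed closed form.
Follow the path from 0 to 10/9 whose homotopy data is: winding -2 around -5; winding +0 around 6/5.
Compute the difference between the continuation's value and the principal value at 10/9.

Continued minus principal equals (36/19)*pi*i.

The rational part is single-valued and drops out of the difference; each branch term changes only by its own monodromy.
(-9/19)*log(1 - ε/(-5)): each positive loop around -5 adds 2*pi*i to the log, so winding -2 contributes (-9/19)*(-2)*2*pi*i = (36/19)*pi*i.
(20/13)*sqrt(1 - ε/(6/5)): winding +0 is even, the square root returns to the same sheet, contribution 0.
Summing the contributions at ε = 10/9 gives (36/19)*pi*i.


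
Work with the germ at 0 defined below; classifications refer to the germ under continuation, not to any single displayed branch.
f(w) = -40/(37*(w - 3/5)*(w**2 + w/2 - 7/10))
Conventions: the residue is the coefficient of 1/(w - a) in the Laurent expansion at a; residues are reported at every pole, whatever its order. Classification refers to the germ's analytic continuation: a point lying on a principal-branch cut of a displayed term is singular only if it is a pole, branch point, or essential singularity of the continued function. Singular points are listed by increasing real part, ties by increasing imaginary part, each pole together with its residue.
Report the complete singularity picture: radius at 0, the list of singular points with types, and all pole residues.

Radius of convergence at 0: 3/5.
At -1/4 - (1/20)*sqrt(305): a pole of order 1; residue -500/37 + (1700/2257)*sqrt(305).
At 3/5: a pole of order 1; residue 1000/37.
At -1/4 + (1/20)*sqrt(305): a pole of order 1; residue -500/37 - (1700/2257)*sqrt(305).

Denominator factor (w**2 + w/2 - 7/10): discriminant 61/20, real irrational roots -1/4 + (1/20)*sqrt(305) and -1/4 - (1/20)*sqrt(305); poles of order 1, moduli -1/4 + (1/20)*sqrt(305) and 1/4 + (1/20)*sqrt(305).
Denominator factor (w - 3/5): pole of order 1 at 3/5, modulus 3/5.
The radius of convergence is the smallest modulus among the singular points: 3/5.
The factor w**2 + w/2 - 7/10 splits as (w - a)(w - a') with a = -1/4 - (1/20)*sqrt(305), a' = -1/4 + (1/20)*sqrt(305). At the order-1 pole a set g(w) = (w - a)*f(w) = [-40/(37*(w - 3/5))] / (w - a').
Simple pole: residue = g(a) at a = -1/4 - (1/20)*sqrt(305), which is -500/37 + (1700/2257)*sqrt(305).
At the order-1 pole 3/5 set g(w) = (w - (3/5))*f(w) = -40/(37*(w**2 + w/2 - 7/10)).
Simple pole: residue = g(a) at a = 3/5, which is 1000/37.
The factor w**2 + w/2 - 7/10 splits as (w - a)(w - a') with a = -1/4 + (1/20)*sqrt(305), a' = -1/4 - (1/20)*sqrt(305). At the order-1 pole a set g(w) = (w - a)*f(w) = [-40/(37*(w - 3/5))] / (w - a').
Simple pole: residue = g(a) at a = -1/4 + (1/20)*sqrt(305), which is -500/37 - (1700/2257)*sqrt(305).
List the singular points by increasing real part (a conjugate pair: the negative imaginary part first).


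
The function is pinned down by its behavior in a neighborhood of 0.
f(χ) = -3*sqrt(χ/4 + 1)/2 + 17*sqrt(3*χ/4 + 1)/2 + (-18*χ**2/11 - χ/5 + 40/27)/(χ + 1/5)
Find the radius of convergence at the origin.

The radius of convergence is 1/5.

Denominator factor (χ + 1/5): pole of order 1 at -1/5, modulus 1/5.
Branch term (-3/2)*sqrt(1 - χ/(-4)): its argument vanishes at χ = -4, a square-root branch point, modulus 4.
Branch term (17/2)*sqrt(1 - χ/(-4/3)): its argument vanishes at χ = -4/3, a square-root branch point, modulus 4/3.
The radius of convergence is the smallest modulus among the singular points: 1/5.


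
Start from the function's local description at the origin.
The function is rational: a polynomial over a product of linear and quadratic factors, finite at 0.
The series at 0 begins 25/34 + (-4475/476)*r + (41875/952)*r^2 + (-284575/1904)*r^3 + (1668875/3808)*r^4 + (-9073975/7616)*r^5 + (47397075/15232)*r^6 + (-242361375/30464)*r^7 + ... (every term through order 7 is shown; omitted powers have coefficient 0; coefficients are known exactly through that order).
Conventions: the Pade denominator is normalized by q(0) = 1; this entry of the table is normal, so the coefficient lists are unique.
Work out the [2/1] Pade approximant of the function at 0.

The Pade approximant has numerator coefficients [25/34, -55036/7973, 27431/2278]; denominator coefficients [1, 11383/3350].

Taylor coefficients needed (read off): a_0 = 25/34, a_1 = -4475/476, a_2 = 41875/952, a_3 = -284575/1904.
Write the denominator as Q(r) = 1 + q1*r. Requiring Q*f - P = O(r^4) with deg P <= 2 kills the coefficients of r^3..r^3 in Q*f:
  r^3: a_3 + q1*a_2 = 0, i.e. -284575/1904 + (41875/952)*q1 = 0.
Solving this linear system: q1 = 11383/3350.
The numerator is Q*f truncated at degree 2: P0 = a_0 = 25/34; P1 = a_1 + q1*a_0 = -55036/7973; P2 = a_2 + q1*a_1 = 27431/2278.


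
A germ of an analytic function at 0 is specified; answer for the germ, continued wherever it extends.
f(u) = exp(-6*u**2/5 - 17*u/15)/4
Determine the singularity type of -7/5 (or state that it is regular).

The point is a regular point.

There is no denominator, hence no pole anywhere.
The factor exp(-6*u**2/5 - 17*u/15) is entire.
So the germ continues analytically to -7/5.


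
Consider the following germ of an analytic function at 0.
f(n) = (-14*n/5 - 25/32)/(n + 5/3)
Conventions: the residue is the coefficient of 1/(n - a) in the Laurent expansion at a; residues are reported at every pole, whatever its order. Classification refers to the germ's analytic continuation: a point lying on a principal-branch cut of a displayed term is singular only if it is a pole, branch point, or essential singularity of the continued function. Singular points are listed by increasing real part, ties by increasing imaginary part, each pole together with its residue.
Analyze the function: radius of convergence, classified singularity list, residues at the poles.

Radius of convergence at 0: 5/3.
At -5/3: a pole of order 1; residue 373/96.

Denominator factor (n + 5/3): pole of order 1 at -5/3, modulus 5/3.
The radius of convergence is the smallest modulus among the singular points: 5/3.
At the order-1 pole -5/3 set g(n) = (n - (-5/3))*f(n) = -14*n/5 - 25/32.
Simple pole: residue = g(a) at a = -5/3, which is 373/96.


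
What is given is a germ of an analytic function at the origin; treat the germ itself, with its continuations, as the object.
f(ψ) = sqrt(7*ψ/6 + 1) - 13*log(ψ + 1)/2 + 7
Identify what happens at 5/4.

The point is a regular point.

There is no denominator, hence no pole anywhere.
Branch term sqrt(1 - ψ/(-6/7)): argument at 5/4 is 59/24, nonzero, so 5/4 is not its branch point (a point on a principal cut is still regular for the continued germ).
Branch term log(1 - ψ/(-1)): argument at 5/4 is 9/4, nonzero, so 5/4 is not its branch point (a point on a principal cut is still regular for the continued germ).
So the germ continues analytically to 5/4.


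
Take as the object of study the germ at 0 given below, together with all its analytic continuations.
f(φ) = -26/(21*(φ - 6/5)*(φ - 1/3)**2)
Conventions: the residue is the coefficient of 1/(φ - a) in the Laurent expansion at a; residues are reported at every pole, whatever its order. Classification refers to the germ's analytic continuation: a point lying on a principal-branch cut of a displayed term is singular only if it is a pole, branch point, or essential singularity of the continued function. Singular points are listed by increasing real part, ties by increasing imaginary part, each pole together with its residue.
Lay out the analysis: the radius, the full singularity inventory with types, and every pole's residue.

Radius of convergence at 0: 1/3.
At 1/3: a pole of order 2; residue 150/91.
At 6/5: a pole of order 1; residue -150/91.

Denominator factor (φ - 6/5): pole of order 1 at 6/5, modulus 6/5.
Denominator factor (φ - 1/3)^2: pole of order 2 at 1/3, modulus 1/3.
The radius of convergence is the smallest modulus among the singular points: 1/3.
At the order-2 pole 1/3 set g(φ) = (φ - (1/3))^2*f(φ) = -26/(21*(φ - 6/5)).
Order-2 pole: residue = g'(a); g'(1/3) = 150/91, so the residue is 150/91.
At the order-1 pole 6/5 set g(φ) = (φ - (6/5))*f(φ) = -26/(21*(φ - 1/3)**2).
Simple pole: residue = g(a) at a = 6/5, which is -150/91.
List the singular points by increasing real part (a conjugate pair: the negative imaginary part first).


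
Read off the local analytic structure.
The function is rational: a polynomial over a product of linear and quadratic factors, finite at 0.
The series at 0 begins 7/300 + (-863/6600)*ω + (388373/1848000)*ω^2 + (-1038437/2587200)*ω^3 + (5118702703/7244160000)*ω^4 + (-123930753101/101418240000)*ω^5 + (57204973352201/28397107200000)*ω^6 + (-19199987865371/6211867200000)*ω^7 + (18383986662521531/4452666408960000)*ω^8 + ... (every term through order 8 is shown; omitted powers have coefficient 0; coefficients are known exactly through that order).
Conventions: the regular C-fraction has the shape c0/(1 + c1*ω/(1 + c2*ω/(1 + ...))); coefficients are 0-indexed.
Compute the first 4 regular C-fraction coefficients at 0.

The regular C-fraction coefficients are [7/300, 863/154, -1517611/379720, -6375653669/52387931720].

Taylor coefficients (read off): a_0 = 7/300, a_1 = -863/6600, a_2 = 388373/1848000, a_3 = -1038437/2587200.
c0 = a_0 = 7/300. Peel one level at a time: if S = 1 + c*ω/S' with S'(0) = 1, then c is the ω-coefficient of S and S' = c*ω/(S - 1).
S_1 = c0/f = 1 + (863/154)*ω + (1517611/67760)*ω^2 + ...; c1 = 863/154.
S_2 = c1*ω/(S_1 - 1) = 1 + (-1517611/379720)*ω + (-579604879/1191630400)*ω^2 + ...; c2 = -1517611/379720.
S_3 = c2*ω/(S_2 - 1) = 1 + (-6375653669/52387931720)*ω + ...; c3 = -6375653669/52387931720.


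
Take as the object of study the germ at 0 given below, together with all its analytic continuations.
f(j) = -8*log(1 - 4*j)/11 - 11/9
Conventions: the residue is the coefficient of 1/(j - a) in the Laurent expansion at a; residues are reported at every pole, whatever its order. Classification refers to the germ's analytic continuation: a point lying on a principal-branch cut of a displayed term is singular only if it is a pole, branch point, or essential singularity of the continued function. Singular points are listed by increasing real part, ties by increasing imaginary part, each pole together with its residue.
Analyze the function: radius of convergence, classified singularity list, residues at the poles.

Radius of convergence at 0: 1/4.
At 1/4: a logarithmic branch point.

Branch term (-8/11)*log(1 - j/(1/4)): its argument vanishes at j = 1/4, a logarithmic branch point, modulus 1/4.
The radius of convergence is the smallest modulus among the singular points: 1/4.


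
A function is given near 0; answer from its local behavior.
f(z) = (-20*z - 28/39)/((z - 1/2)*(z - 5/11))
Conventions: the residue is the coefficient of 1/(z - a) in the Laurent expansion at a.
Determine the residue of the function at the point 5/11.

At the order-1 pole 5/11 set g(z) = (z - (5/11))*f(z) = (-20*z - 28/39)/(z - 1/2).
Simple pole: residue = g(a) at a = 5/11, which is 8416/39.

The residue is 8416/39.


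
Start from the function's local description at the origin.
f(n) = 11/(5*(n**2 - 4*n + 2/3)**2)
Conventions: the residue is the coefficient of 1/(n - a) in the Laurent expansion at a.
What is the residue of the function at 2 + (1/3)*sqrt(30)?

The residue is -(33/2000)*sqrt(30).

The factor n**2 - 4*n + 2/3 splits as (n - a)(n - a') with a = 2 + (1/3)*sqrt(30), a' = 2 - (1/3)*sqrt(30). At the order-2 pole a set g(n) = (n - a)^2*f(n) = [11/5] / (n - a')^2.
Order-2 pole: residue = g'(a); g'(2 + (1/3)*sqrt(30)) = -(33/2000)*sqrt(30), so the residue is -(33/2000)*sqrt(30).


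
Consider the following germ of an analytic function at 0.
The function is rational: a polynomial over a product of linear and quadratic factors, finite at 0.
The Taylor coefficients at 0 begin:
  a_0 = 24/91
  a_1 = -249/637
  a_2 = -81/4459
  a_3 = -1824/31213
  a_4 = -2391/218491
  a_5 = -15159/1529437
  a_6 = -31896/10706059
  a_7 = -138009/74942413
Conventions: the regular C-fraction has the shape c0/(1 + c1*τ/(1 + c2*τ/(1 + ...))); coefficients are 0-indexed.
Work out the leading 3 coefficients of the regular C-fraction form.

Taylor coefficients (read off): a_0 = 24/91, a_1 = -249/637, a_2 = -81/4459.
c0 = a_0 = 24/91. Peel one level at a time: if S = 1 + c*τ/S' with S'(0) = 1, then c is the τ-coefficient of S and S' = c*τ/(S - 1).
S_1 = c0/f = 1 + (83/56)*τ + (145/64)*τ^2 + ...; c1 = 83/56.
S_2 = c1*τ/(S_1 - 1) = 1 + (-1015/664)*τ + ...; c2 = -1015/664.

The regular C-fraction coefficients are [24/91, 83/56, -1015/664].


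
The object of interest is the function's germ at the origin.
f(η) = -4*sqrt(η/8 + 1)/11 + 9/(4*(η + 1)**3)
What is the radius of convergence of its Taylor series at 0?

Denominator factor (η + 1)^3: pole of order 3 at -1, modulus 1.
Branch term (-4/11)*sqrt(1 - η/(-8)): its argument vanishes at η = -8, a square-root branch point, modulus 8.
The radius of convergence is the smallest modulus among the singular points: 1.

The radius of convergence is 1.


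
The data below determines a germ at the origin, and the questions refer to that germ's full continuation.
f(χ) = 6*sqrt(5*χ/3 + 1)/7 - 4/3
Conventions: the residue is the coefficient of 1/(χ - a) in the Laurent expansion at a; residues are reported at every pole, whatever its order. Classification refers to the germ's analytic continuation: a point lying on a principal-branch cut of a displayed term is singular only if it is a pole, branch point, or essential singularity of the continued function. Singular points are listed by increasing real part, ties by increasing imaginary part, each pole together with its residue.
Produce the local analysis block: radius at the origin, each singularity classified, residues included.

Radius of convergence at 0: 3/5.
At -3/5: an algebraic (square-root) branch point.

Branch term (6/7)*sqrt(1 - χ/(-3/5)): its argument vanishes at χ = -3/5, a square-root branch point, modulus 3/5.
The radius of convergence is the smallest modulus among the singular points: 3/5.


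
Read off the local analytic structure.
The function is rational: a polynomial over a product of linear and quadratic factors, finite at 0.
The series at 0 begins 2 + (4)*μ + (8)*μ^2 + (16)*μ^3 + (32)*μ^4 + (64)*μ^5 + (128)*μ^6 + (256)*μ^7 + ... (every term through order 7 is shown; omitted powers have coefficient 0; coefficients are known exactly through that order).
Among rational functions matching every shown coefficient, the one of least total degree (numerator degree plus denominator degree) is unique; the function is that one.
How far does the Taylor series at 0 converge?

No rational of total degree below 1 reproduces all 8 coefficients; solving the [0/1] Pade equations on them gives f(μ) = -1/(μ - 1/2), whose expansion matches every shown term.
Denominator factor (μ - 1/2): pole of order 1 at 1/2, modulus 1/2.
The radius of convergence is the smallest modulus among the singular points: 1/2.

The radius of convergence is 1/2.


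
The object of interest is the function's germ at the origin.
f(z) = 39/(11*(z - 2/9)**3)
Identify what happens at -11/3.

Denominator factors: z - 2/9 = -35/9 at z = -11/3 — none vanishes.
So the germ continues analytically to -11/3.

The point is a regular point.


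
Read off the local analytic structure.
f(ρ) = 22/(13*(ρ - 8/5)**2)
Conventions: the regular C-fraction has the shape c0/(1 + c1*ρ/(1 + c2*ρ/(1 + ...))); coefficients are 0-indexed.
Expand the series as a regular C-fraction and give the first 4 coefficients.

The regular C-fraction coefficients are [275/416, -5/4, 5/16, -5/16].

Taylor coefficients (expand at 0): a_0 = 275/416, a_1 = 1375/1664, a_2 = 20625/26624, a_3 = 34375/53248.
c0 = a_0 = 275/416. Peel one level at a time: if S = 1 + c*ρ/S' with S'(0) = 1, then c is the ρ-coefficient of S and S' = c*ρ/(S - 1).
S_1 = c0/f = 1 + (-5/4)*ρ + (25/64)*ρ^2 + ...; c1 = -5/4.
S_2 = c1*ρ/(S_1 - 1) = 1 + (5/16)*ρ + (25/256)*ρ^2 + ...; c2 = 5/16.
S_3 = c2*ρ/(S_2 - 1) = 1 + (-5/16)*ρ + ...; c3 = -5/16.


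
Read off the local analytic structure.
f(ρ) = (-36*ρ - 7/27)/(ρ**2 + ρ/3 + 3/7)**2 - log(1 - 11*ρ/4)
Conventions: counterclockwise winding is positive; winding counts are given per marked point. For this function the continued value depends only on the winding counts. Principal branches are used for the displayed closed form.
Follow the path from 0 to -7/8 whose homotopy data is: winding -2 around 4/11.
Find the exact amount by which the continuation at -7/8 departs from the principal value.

The rational part is single-valued and drops out of the difference; each branch term changes only by its own monodromy.
(-1)*log(1 - ρ/(4/11)): each positive loop around 4/11 adds 2*pi*i to the log, so winding -2 contributes (-1)*(-2)*2*pi*i = (4)*pi*i.
Summing the contributions at ρ = -7/8 gives (4)*pi*i.

Continued minus principal equals (4)*pi*i.
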